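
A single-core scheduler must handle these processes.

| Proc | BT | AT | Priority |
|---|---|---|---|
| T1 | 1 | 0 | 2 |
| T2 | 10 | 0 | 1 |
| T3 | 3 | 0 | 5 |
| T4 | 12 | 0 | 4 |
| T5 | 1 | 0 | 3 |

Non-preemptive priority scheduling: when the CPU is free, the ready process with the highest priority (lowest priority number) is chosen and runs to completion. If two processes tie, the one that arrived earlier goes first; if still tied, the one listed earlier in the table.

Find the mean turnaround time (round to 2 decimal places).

16.80

Timeline: | T2 0-10 | T1 10-11 | T5 11-12 | T4 12-24 | T3 24-27 |
Completion: T1=11  T2=10  T3=27  T4=24  T5=12
Turnaround (C−A): T1=11  T2=10  T3=27  T4=24  T5=12
Turnaround times: T1=11, T2=10, T3=27, T4=24, T5=12
Average turnaround = (11+10+27+24+12) / 5 = 84/5 = 16.80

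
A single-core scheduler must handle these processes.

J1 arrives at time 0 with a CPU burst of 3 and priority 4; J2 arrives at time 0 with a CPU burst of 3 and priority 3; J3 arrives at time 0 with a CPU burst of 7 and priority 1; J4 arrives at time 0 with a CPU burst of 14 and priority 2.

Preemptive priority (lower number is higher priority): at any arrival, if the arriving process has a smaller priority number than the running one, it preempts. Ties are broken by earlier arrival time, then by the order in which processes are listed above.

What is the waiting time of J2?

21

Schedule: | J3 0-7 | J4 7-21 | J2 21-24 | J1 24-27 |
Completion: J1=27  J2=24  J3=7  J4=21
Turnaround (C−A): J1=27  J2=24  J3=7  J4=21
Waiting(J2) = turnaround − burst = 24 − 3 = 21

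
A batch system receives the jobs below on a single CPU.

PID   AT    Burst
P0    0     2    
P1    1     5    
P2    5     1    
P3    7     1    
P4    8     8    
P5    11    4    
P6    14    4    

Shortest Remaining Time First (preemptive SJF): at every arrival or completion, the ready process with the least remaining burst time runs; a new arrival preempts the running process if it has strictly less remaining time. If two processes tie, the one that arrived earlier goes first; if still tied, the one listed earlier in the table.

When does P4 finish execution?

25

Gantt: | P0 0-2 | P1 2-5 | P2 5-6 | P1 6-8 | P3 8-9 | P4 9-11 | P5 11-15 | P6 15-19 | P4 19-25 |
Completion: P0=2  P1=8  P2=6  P3=9  P4=25  P5=15  P6=19
Turnaround (C−A): P0=2  P1=7  P2=1  P3=2  P4=17  P5=4  P6=5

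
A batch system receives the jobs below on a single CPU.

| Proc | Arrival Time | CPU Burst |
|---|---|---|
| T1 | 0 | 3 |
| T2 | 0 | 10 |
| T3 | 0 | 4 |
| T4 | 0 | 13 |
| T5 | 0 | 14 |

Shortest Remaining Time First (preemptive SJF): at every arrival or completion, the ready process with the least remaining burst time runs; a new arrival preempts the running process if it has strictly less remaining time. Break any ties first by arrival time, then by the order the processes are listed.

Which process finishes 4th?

Schedule: | T1 0-3 | T3 3-7 | T2 7-17 | T4 17-30 | T5 30-44 |
Completion: T1=3  T2=17  T3=7  T4=30  T5=44
Finish order: T1 → T3 → T2 → T4 → T5

T4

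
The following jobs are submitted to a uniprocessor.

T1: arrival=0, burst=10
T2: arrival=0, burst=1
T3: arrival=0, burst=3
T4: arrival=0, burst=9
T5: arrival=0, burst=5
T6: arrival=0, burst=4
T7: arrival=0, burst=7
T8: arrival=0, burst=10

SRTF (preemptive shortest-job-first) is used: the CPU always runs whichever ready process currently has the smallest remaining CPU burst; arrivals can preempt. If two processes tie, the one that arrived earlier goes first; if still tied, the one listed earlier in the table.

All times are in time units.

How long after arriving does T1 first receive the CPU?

29

Gantt: | T2 0-1 | T3 1-4 | T6 4-8 | T5 8-13 | T7 13-20 | T4 20-29 | T1 29-39 | T8 39-49 |
Completion: T1=39  T2=1  T3=4  T4=29  T5=13  T6=8  T7=20  T8=49
Turnaround (C−A): T1=39  T2=1  T3=4  T4=29  T5=13  T6=8  T7=20  T8=49
Response(T1) = first start − arrival = 29 − 0 = 29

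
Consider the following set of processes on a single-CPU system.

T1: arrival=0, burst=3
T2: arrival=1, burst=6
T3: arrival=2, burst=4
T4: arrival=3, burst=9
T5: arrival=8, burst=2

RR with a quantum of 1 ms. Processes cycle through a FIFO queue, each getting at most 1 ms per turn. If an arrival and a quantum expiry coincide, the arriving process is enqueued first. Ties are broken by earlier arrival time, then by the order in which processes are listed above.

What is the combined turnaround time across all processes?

67

Gantt: | T1 0-1 | T2 1-2 | T1 2-3 | T3 3-4 | T2 4-5 | T4 5-6 | T1 6-7 | T3 7-8 | T2 8-9 | T4 9-10 | T5 10-11 | T3 11-12 | T2 12-13 | T4 13-14 | T5 14-15 | T3 15-16 | T2 16-17 | T4 17-18 | T2 18-19 | T4 19-24 |
Completion: T1=7  T2=19  T3=16  T4=24  T5=15
Turnaround = completion − arrival: T1=7, T2=18, T3=14, T4=21, T5=7
Total turnaround = 7 + 18 + 14 + 21 + 7 = 67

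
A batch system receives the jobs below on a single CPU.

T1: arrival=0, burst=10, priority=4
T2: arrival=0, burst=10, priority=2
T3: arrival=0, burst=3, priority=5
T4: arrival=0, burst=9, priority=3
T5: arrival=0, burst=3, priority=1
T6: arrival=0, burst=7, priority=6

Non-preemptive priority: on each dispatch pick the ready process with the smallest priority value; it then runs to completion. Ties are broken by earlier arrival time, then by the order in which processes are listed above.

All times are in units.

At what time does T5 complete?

Timeline: | T5 0-3 | T2 3-13 | T4 13-22 | T1 22-32 | T3 32-35 | T6 35-42 |
Completion: T1=32  T2=13  T3=35  T4=22  T5=3  T6=42

3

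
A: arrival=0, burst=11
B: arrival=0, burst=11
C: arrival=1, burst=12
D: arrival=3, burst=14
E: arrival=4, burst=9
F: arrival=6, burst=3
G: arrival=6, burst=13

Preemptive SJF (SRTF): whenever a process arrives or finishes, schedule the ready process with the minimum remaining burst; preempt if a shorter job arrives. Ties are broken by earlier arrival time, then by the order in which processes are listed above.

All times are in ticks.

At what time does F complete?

Schedule: | A 0-6 | F 6-9 | A 9-14 | E 14-23 | B 23-34 | C 34-46 | G 46-59 | D 59-73 |
Completion: A=14  B=34  C=46  D=73  E=23  F=9  G=59
Turnaround (C−A): A=14  B=34  C=45  D=70  E=19  F=3  G=53

9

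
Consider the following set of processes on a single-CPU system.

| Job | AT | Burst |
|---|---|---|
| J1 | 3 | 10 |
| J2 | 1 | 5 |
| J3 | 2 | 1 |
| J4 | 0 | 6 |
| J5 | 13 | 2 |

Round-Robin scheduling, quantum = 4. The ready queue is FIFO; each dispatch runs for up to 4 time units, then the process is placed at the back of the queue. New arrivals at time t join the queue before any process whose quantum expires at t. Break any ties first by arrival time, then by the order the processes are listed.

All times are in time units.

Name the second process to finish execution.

Timeline: | J4 0-4 | J2 4-8 | J3 8-9 | J1 9-13 | J4 13-15 | J2 15-16 | J5 16-18 | J1 18-24 |
Completion: J1=24  J2=16  J3=9  J4=15  J5=18
Finish order: J3 → J4 → J2 → J5 → J1

J4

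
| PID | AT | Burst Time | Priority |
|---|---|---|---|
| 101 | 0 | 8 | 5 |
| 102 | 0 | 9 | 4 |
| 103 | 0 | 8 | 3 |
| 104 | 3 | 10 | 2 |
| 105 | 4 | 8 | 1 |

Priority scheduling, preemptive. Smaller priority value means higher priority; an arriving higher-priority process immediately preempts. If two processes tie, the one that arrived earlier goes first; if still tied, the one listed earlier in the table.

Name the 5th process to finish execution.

101

Schedule: | 103 0-3 | 104 3-4 | 105 4-12 | 104 12-21 | 103 21-26 | 102 26-35 | 101 35-43 |
Completion: 101=43  102=35  103=26  104=21  105=12
Finish order: 105 → 104 → 103 → 102 → 101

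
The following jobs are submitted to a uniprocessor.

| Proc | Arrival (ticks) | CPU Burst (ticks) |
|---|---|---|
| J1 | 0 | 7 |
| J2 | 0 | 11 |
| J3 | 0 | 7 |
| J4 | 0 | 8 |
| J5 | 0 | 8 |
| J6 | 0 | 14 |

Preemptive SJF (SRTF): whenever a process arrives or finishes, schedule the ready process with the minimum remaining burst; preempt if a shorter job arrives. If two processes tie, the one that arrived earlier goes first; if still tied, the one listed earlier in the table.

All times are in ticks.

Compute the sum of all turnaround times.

Timeline: | J1 0-7 | J3 7-14 | J4 14-22 | J5 22-30 | J2 30-41 | J6 41-55 |
Completion: J1=7  J2=41  J3=14  J4=22  J5=30  J6=55
Turnaround = completion − arrival: J1=7, J2=41, J3=14, J4=22, J5=30, J6=55
Total turnaround = 7 + 41 + 14 + 22 + 30 + 55 = 169

169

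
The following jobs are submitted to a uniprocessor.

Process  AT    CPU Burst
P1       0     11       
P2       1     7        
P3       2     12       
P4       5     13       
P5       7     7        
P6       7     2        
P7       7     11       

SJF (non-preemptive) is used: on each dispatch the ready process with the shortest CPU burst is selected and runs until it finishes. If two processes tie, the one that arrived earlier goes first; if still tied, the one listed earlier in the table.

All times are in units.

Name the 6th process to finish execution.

Schedule: | P1 0-11 | P6 11-13 | P2 13-20 | P5 20-27 | P7 27-38 | P3 38-50 | P4 50-63 |
Completion: P1=11  P2=20  P3=50  P4=63  P5=27  P6=13  P7=38
Finish order: P1 → P6 → P2 → P5 → P7 → P3 → P4

P3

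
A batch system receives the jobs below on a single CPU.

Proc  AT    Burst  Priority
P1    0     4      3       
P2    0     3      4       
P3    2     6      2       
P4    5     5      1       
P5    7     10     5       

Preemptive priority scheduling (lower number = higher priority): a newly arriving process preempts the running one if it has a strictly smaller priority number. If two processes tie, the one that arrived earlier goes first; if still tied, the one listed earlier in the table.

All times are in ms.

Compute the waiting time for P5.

Schedule: | P1 0-2 | P3 2-5 | P4 5-10 | P3 10-13 | P1 13-15 | P2 15-18 | P5 18-28 |
Completion: P1=15  P2=18  P3=13  P4=10  P5=28
Waiting(P5) = turnaround − burst = 21 − 10 = 11

11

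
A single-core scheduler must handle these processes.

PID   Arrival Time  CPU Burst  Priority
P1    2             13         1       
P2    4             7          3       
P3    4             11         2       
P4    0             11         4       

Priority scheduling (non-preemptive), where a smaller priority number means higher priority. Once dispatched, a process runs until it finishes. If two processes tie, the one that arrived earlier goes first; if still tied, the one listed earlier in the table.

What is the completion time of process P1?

Gantt: | P4 0-11 | P1 11-24 | P3 24-35 | P2 35-42 |
Completion: P1=24  P2=42  P3=35  P4=11
Turnaround (C−A): P1=22  P2=38  P3=31  P4=11

24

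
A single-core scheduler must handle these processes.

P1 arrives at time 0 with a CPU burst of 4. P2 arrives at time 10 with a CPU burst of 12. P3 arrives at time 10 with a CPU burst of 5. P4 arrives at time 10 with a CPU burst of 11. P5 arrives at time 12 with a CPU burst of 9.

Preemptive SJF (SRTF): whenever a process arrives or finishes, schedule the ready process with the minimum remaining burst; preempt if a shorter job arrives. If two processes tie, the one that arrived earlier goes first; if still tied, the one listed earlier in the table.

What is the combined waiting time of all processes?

42

Schedule: | P1 0-4 | idle 4-10 | P3 10-15 | P5 15-24 | P4 24-35 | P2 35-47 |
Completion: P1=4  P2=47  P3=15  P4=35  P5=24
Turnaround (C−A): P1=4  P2=37  P3=5  P4=25  P5=12
Waiting = turnaround − burst: P1=0, P2=25, P3=0, P4=14, P5=3
Total waiting = 0 + 25 + 0 + 14 + 3 = 42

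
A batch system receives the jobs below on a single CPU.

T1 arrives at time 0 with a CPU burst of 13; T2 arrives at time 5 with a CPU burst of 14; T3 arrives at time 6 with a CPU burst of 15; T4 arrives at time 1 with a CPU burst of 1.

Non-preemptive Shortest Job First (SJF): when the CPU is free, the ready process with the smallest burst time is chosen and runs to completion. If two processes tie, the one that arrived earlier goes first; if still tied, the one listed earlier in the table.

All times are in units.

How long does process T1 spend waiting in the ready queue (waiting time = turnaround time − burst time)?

Timeline: | T1 0-13 | T4 13-14 | T2 14-28 | T3 28-43 |
Completion: T1=13  T2=28  T3=43  T4=14
Turnaround (C−A): T1=13  T2=23  T3=37  T4=13
Waiting(T1) = turnaround − burst = 13 − 13 = 0

0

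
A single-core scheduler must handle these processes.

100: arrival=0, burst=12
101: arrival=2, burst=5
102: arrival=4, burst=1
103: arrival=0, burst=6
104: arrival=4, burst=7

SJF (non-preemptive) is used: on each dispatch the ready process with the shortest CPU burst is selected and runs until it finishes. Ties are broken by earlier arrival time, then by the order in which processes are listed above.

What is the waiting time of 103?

Timeline: | 103 0-6 | 102 6-7 | 101 7-12 | 104 12-19 | 100 19-31 |
Completion: 100=31  101=12  102=7  103=6  104=19
Turnaround (C−A): 100=31  101=10  102=3  103=6  104=15
Waiting(103) = turnaround − burst = 6 − 6 = 0

0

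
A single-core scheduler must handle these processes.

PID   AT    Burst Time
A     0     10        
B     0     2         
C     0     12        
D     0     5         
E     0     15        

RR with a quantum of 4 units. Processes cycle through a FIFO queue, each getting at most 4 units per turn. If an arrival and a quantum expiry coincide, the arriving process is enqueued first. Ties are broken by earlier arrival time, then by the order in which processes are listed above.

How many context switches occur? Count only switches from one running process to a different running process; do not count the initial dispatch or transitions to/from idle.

11

Timeline: | A 0-4 | B 4-6 | C 6-10 | D 10-14 | E 14-18 | A 18-22 | C 22-26 | D 26-27 | E 27-31 | A 31-33 | C 33-37 | E 37-44 |
Completion: A=33  B=6  C=37  D=27  E=44
Turnaround (C−A): A=33  B=6  C=37  D=27  E=44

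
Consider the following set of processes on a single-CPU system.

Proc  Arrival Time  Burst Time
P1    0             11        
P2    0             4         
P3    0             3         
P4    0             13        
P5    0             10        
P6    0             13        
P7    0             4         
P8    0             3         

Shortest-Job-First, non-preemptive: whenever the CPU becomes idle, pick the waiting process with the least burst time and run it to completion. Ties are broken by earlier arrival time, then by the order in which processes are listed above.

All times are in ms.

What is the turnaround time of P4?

48

Timeline: | P3 0-3 | P8 3-6 | P2 6-10 | P7 10-14 | P5 14-24 | P1 24-35 | P4 35-48 | P6 48-61 |
Completion: P1=35  P2=10  P3=3  P4=48  P5=24  P6=61  P7=14  P8=6
Turnaround (C−A): P1=35  P2=10  P3=3  P4=48  P5=24  P6=61  P7=14  P8=6
Turnaround(P4) = completion − arrival = 48 − 0 = 48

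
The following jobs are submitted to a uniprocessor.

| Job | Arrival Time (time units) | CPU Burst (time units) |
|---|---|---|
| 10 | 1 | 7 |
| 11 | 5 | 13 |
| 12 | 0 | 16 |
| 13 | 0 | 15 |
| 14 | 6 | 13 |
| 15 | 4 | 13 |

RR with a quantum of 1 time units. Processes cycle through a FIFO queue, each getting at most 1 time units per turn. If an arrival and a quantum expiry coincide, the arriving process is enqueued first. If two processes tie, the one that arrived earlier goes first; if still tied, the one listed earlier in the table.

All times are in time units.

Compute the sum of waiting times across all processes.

317

Gantt: | 12 0-1 | 13 1-2 | 10 2-3 | 12 3-4 | 13 4-5 | 10 5-6 | 15 6-7 | 12 7-8 | 11 8-9 | 13 9-10 | 14 10-11 | 10 11-12 | 15 12-13 | 12 13-14 | 11 14-15 | 13 15-16 | 14 16-17 | 10 17-18 | 15 18-19 | 12 19-20 | 11 20-21 | 13 21-22 | 14 22-23 | 10 23-24 | 15 24-25 | 12 25-26 | 11 26-27 | 13 27-28 | 14 28-29 | 10 29-30 | 15 30-31 | 12 31-32 | 11 32-33 | 13 33-34 | 14 34-35 | 10 35-36 | 15 36-37 | 12 37-38 | 11 38-39 | 13 39-40 | 14 40-41 | 15 41-42 | 12 42-43 | 11 43-44 | 13 44-45 | 14 45-46 | 15 46-47 | 12 47-48 | 11 48-49 | 13 49-50 | 14 50-51 | 15 51-52 | 12 52-53 | 11 53-54 | 13 54-55 | 14 55-56 | 15 56-57 | 12 57-58 | 11 58-59 | 13 59-60 | 14 60-61 | 15 61-62 | 12 62-63 | 11 63-64 | 13 64-65 | 14 65-66 | 15 66-67 | 12 67-68 | 11 68-69 | 13 69-70 | 14 70-71 | 15 71-72 | 12 72-73 | 11 73-74 | 13 74-75 | 14 75-76 | 12 76-77 |
Completion: 10=36  11=74  12=77  13=75  14=76  15=72
Waiting = turnaround − burst: 10=28, 11=56, 12=61, 13=60, 14=57, 15=55
Total waiting = 28 + 56 + 61 + 60 + 57 + 55 = 317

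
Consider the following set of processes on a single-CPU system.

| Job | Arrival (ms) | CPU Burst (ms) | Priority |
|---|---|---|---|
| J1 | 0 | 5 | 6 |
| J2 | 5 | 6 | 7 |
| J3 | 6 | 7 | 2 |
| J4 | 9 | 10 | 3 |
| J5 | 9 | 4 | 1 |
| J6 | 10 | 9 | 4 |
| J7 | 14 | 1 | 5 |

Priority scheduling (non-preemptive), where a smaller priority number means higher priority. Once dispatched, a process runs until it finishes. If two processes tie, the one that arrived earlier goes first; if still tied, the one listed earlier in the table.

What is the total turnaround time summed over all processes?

Timeline: | J1 0-5 | J2 5-11 | J5 11-15 | J3 15-22 | J4 22-32 | J6 32-41 | J7 41-42 |
Completion: J1=5  J2=11  J3=22  J4=32  J5=15  J6=41  J7=42
Turnaround (C−A): J1=5  J2=6  J3=16  J4=23  J5=6  J6=31  J7=28
Turnaround = completion − arrival: J1=5, J2=6, J3=16, J4=23, J5=6, J6=31, J7=28
Total turnaround = 5 + 6 + 16 + 23 + 6 + 31 + 28 = 115

115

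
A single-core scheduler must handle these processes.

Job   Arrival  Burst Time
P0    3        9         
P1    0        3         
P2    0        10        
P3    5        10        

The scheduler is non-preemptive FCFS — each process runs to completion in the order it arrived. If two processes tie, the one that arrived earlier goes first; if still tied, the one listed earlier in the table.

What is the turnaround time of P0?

19

Timeline: | P1 0-3 | P2 3-13 | P0 13-22 | P3 22-32 |
Completion: P0=22  P1=3  P2=13  P3=32
Turnaround(P0) = completion − arrival = 22 − 3 = 19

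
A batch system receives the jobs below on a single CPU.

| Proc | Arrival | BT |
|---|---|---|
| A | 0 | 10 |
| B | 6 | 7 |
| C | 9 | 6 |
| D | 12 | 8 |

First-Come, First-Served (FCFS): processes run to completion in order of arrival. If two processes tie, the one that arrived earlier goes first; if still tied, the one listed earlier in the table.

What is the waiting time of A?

Schedule: | A 0-10 | B 10-17 | C 17-23 | D 23-31 |
Completion: A=10  B=17  C=23  D=31
Waiting(A) = turnaround − burst = 10 − 10 = 0

0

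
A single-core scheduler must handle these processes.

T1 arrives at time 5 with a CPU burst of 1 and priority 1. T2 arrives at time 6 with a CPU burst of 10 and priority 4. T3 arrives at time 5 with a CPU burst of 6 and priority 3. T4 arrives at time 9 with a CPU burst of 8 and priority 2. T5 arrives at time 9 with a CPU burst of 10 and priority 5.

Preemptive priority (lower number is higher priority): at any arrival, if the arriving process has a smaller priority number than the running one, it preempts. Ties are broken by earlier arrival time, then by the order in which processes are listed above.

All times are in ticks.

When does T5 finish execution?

Timeline: | idle 0-5 | T1 5-6 | T3 6-9 | T4 9-17 | T3 17-20 | T2 20-30 | T5 30-40 |
Completion: T1=6  T2=30  T3=20  T4=17  T5=40

40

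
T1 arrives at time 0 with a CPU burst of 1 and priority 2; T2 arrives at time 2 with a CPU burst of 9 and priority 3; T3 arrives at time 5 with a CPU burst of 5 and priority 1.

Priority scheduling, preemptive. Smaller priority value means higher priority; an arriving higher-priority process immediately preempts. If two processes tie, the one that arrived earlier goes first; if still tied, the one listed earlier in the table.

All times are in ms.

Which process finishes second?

Schedule: | T1 0-1 | idle 1-2 | T2 2-5 | T3 5-10 | T2 10-16 |
Completion: T1=1  T2=16  T3=10
Finish order: T1 → T3 → T2

T3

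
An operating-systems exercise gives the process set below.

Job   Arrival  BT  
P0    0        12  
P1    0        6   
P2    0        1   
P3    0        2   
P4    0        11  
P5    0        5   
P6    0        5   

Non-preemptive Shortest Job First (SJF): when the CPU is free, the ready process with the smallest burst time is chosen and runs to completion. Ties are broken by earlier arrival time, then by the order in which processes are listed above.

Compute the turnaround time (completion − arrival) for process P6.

Timeline: | P2 0-1 | P3 1-3 | P5 3-8 | P6 8-13 | P1 13-19 | P4 19-30 | P0 30-42 |
Completion: P0=42  P1=19  P2=1  P3=3  P4=30  P5=8  P6=13
Turnaround (C−A): P0=42  P1=19  P2=1  P3=3  P4=30  P5=8  P6=13
Turnaround(P6) = completion − arrival = 13 − 0 = 13

13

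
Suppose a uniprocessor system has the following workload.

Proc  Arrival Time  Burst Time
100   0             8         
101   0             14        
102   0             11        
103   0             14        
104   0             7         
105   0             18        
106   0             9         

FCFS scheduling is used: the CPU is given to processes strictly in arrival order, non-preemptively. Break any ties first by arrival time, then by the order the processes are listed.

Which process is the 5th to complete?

Timeline: | 100 0-8 | 101 8-22 | 102 22-33 | 103 33-47 | 104 47-54 | 105 54-72 | 106 72-81 |
Completion: 100=8  101=22  102=33  103=47  104=54  105=72  106=81
Turnaround (C−A): 100=8  101=22  102=33  103=47  104=54  105=72  106=81
Finish order: 100 → 101 → 102 → 103 → 104 → 105 → 106

104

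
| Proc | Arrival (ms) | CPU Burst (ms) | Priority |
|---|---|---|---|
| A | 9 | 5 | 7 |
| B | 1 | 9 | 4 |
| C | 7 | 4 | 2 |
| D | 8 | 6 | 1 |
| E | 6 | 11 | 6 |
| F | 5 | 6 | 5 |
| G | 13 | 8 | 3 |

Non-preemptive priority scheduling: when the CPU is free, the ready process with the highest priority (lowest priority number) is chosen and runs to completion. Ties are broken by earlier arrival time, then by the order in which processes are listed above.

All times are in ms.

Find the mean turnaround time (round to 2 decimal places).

22.00

Timeline: | idle 0-1 | B 1-10 | D 10-16 | C 16-20 | G 20-28 | F 28-34 | E 34-45 | A 45-50 |
Completion: A=50  B=10  C=20  D=16  E=45  F=34  G=28
Turnaround (C−A): A=41  B=9  C=13  D=8  E=39  F=29  G=15
Turnaround times: A=41, B=9, C=13, D=8, E=39, F=29, G=15
Average turnaround = (41+9+13+8+39+29+15) / 7 = 154/7 = 22.00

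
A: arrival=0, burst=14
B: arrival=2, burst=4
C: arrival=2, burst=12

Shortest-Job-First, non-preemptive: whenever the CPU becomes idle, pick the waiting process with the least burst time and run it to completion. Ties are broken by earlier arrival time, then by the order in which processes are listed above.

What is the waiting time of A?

Gantt: | A 0-14 | B 14-18 | C 18-30 |
Completion: A=14  B=18  C=30
Waiting(A) = turnaround − burst = 14 − 14 = 0

0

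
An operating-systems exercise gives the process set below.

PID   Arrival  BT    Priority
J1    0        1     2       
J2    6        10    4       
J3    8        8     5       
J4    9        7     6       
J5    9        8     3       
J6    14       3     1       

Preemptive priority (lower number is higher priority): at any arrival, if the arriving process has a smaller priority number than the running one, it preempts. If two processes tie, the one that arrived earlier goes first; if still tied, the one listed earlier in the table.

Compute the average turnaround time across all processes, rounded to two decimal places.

Schedule: | J1 0-1 | idle 1-6 | J2 6-9 | J5 9-14 | J6 14-17 | J5 17-20 | J2 20-27 | J3 27-35 | J4 35-42 |
Completion: J1=1  J2=27  J3=35  J4=42  J5=20  J6=17
Turnaround (C−A): J1=1  J2=21  J3=27  J4=33  J5=11  J6=3
Turnaround times: J1=1, J2=21, J3=27, J4=33, J5=11, J6=3
Average turnaround = (1+21+27+33+11+3) / 6 = 96/6 = 16.00

16.00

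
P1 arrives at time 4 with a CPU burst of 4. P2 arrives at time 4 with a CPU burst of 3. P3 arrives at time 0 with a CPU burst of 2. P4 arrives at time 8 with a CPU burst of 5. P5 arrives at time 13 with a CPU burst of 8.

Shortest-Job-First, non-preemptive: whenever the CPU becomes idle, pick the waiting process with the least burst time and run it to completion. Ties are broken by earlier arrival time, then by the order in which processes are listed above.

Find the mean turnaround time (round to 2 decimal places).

Timeline: | P3 0-2 | idle 2-4 | P2 4-7 | P1 7-11 | P4 11-16 | P5 16-24 |
Completion: P1=11  P2=7  P3=2  P4=16  P5=24
Turnaround (C−A): P1=7  P2=3  P3=2  P4=8  P5=11
Turnaround times: P1=7, P2=3, P3=2, P4=8, P5=11
Average turnaround = (7+3+2+8+11) / 5 = 31/5 = 6.20

6.20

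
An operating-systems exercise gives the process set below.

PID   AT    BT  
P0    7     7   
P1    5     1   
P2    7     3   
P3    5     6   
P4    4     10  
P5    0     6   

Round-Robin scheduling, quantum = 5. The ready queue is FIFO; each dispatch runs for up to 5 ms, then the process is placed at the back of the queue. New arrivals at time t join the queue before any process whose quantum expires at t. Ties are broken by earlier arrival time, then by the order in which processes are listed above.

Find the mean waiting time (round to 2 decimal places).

Schedule: | P5 0-5 | P4 5-10 | P1 10-11 | P3 11-16 | P5 16-17 | P0 17-22 | P2 22-25 | P4 25-30 | P3 30-31 | P0 31-33 |
Completion: P0=33  P1=11  P2=25  P3=31  P4=30  P5=17
Turnaround (C−A): P0=26  P1=6  P2=18  P3=26  P4=26  P5=17
Waiting times: P0=19, P1=5, P2=15, P3=20, P4=16, P5=11
Average waiting = (19+5+15+20+16+11) / 6 = 86/6 = 14.33

14.33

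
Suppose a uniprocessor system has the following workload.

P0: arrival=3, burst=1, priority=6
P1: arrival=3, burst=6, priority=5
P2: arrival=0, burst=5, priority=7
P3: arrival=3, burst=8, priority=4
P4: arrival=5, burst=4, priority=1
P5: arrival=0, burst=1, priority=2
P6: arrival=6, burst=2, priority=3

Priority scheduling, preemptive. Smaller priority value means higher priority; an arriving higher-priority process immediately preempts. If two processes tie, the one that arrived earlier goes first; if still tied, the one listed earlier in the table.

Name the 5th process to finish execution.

Gantt: | P5 0-1 | P2 1-3 | P3 3-5 | P4 5-9 | P6 9-11 | P3 11-17 | P1 17-23 | P0 23-24 | P2 24-27 |
Completion: P0=24  P1=23  P2=27  P3=17  P4=9  P5=1  P6=11
Finish order: P5 → P4 → P6 → P3 → P1 → P0 → P2

P1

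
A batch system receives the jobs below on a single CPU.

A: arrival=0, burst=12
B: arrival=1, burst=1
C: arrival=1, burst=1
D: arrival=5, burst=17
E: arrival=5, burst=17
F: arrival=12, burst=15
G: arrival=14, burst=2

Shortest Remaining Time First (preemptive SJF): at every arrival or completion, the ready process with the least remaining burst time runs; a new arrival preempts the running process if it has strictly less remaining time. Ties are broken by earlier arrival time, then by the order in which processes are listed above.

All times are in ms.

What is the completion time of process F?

Schedule: | A 0-1 | B 1-2 | C 2-3 | A 3-14 | G 14-16 | F 16-31 | D 31-48 | E 48-65 |
Completion: A=14  B=2  C=3  D=48  E=65  F=31  G=16

31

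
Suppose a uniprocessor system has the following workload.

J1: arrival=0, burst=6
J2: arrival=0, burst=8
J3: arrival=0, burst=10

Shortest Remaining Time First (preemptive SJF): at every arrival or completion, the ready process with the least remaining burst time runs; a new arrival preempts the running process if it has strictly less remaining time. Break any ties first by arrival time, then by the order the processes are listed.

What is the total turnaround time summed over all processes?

44

Gantt: | J1 0-6 | J2 6-14 | J3 14-24 |
Completion: J1=6  J2=14  J3=24
Turnaround (C−A): J1=6  J2=14  J3=24
Turnaround = completion − arrival: J1=6, J2=14, J3=24
Total turnaround = 6 + 14 + 24 = 44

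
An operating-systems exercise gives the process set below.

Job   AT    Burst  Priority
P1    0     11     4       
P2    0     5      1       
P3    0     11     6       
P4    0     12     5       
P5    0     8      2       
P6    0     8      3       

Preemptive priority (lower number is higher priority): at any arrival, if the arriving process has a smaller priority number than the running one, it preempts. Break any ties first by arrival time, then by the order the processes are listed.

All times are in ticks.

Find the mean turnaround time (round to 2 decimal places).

28.33

Timeline: | P2 0-5 | P5 5-13 | P6 13-21 | P1 21-32 | P4 32-44 | P3 44-55 |
Completion: P1=32  P2=5  P3=55  P4=44  P5=13  P6=21
Turnaround (C−A): P1=32  P2=5  P3=55  P4=44  P5=13  P6=21
Turnaround times: P1=32, P2=5, P3=55, P4=44, P5=13, P6=21
Average turnaround = (32+5+55+44+13+21) / 6 = 170/6 = 28.33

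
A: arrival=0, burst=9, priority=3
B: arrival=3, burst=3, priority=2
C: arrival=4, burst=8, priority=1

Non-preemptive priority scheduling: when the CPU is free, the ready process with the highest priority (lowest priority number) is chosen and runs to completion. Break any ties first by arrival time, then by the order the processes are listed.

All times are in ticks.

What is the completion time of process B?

20

Timeline: | A 0-9 | C 9-17 | B 17-20 |
Completion: A=9  B=20  C=17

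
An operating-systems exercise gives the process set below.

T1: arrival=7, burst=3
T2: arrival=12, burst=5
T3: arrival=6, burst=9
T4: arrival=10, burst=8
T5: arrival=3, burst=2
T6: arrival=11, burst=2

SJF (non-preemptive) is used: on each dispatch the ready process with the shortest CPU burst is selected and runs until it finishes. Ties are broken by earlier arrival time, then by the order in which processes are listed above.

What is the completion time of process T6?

Schedule: | idle 0-3 | T5 3-5 | idle 5-6 | T3 6-15 | T6 15-17 | T1 17-20 | T2 20-25 | T4 25-33 |
Completion: T1=20  T2=25  T3=15  T4=33  T5=5  T6=17
Turnaround (C−A): T1=13  T2=13  T3=9  T4=23  T5=2  T6=6

17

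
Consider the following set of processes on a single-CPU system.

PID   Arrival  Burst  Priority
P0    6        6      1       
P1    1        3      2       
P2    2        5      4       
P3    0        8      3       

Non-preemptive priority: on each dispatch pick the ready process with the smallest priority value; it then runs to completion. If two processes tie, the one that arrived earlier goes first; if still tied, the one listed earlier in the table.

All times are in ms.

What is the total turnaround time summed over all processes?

Timeline: | P3 0-8 | P0 8-14 | P1 14-17 | P2 17-22 |
Completion: P0=14  P1=17  P2=22  P3=8
Turnaround (C−A): P0=8  P1=16  P2=20  P3=8
Turnaround = completion − arrival: P0=8, P1=16, P2=20, P3=8
Total turnaround = 8 + 16 + 20 + 8 = 52

52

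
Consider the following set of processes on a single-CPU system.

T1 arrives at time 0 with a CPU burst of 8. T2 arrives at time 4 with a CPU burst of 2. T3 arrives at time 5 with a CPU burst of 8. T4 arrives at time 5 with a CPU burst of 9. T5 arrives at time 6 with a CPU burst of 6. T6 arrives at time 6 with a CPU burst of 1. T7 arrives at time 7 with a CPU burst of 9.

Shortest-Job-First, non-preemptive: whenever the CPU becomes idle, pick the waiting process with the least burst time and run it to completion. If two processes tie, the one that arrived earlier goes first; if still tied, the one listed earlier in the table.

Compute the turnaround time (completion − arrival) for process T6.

3

Gantt: | T1 0-8 | T6 8-9 | T2 9-11 | T5 11-17 | T3 17-25 | T4 25-34 | T7 34-43 |
Completion: T1=8  T2=11  T3=25  T4=34  T5=17  T6=9  T7=43
Turnaround(T6) = completion − arrival = 9 − 6 = 3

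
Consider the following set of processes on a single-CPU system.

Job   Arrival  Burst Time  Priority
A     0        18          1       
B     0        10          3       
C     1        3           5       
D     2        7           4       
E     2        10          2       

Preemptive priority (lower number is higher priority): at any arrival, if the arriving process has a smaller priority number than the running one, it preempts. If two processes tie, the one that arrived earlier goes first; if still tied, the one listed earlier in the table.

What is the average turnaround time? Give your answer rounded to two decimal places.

Timeline: | A 0-18 | E 18-28 | B 28-38 | D 38-45 | C 45-48 |
Completion: A=18  B=38  C=48  D=45  E=28
Turnaround (C−A): A=18  B=38  C=47  D=43  E=26
Turnaround times: A=18, B=38, C=47, D=43, E=26
Average turnaround = (18+38+47+43+26) / 5 = 172/5 = 34.40

34.40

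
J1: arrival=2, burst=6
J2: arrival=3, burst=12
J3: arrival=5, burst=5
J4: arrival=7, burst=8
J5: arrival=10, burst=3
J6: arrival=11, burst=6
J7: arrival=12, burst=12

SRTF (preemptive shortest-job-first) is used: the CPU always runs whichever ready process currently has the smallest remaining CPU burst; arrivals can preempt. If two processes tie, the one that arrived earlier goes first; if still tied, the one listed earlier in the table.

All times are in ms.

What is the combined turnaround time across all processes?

135

Gantt: | idle 0-2 | J1 2-8 | J3 8-13 | J5 13-16 | J6 16-22 | J4 22-30 | J2 30-42 | J7 42-54 |
Completion: J1=8  J2=42  J3=13  J4=30  J5=16  J6=22  J7=54
Turnaround = completion − arrival: J1=6, J2=39, J3=8, J4=23, J5=6, J6=11, J7=42
Total turnaround = 6 + 39 + 8 + 23 + 6 + 11 + 42 = 135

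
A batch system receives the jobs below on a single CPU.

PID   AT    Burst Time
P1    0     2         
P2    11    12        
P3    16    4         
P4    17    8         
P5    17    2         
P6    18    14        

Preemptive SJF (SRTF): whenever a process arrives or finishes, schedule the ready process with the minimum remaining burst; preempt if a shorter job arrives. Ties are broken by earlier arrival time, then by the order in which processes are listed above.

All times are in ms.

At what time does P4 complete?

37

Schedule: | P1 0-2 | idle 2-11 | P2 11-16 | P3 16-17 | P5 17-19 | P3 19-22 | P2 22-29 | P4 29-37 | P6 37-51 |
Completion: P1=2  P2=29  P3=22  P4=37  P5=19  P6=51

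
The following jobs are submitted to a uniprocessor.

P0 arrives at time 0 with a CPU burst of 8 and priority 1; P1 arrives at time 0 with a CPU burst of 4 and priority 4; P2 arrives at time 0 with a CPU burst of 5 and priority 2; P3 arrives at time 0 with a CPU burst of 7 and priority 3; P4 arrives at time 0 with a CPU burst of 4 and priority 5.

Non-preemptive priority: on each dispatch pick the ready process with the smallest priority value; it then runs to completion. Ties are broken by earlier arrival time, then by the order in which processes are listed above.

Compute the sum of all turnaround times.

Schedule: | P0 0-8 | P2 8-13 | P3 13-20 | P1 20-24 | P4 24-28 |
Completion: P0=8  P1=24  P2=13  P3=20  P4=28
Turnaround (C−A): P0=8  P1=24  P2=13  P3=20  P4=28
Turnaround = completion − arrival: P0=8, P1=24, P2=13, P3=20, P4=28
Total turnaround = 8 + 24 + 13 + 20 + 28 = 93

93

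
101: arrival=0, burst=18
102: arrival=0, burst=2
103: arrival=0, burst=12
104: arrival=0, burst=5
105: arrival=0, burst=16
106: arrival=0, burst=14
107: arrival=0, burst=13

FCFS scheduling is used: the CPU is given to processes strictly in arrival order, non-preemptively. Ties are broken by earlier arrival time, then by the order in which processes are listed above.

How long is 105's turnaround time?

Gantt: | 101 0-18 | 102 18-20 | 103 20-32 | 104 32-37 | 105 37-53 | 106 53-67 | 107 67-80 |
Completion: 101=18  102=20  103=32  104=37  105=53  106=67  107=80
Turnaround(105) = completion − arrival = 53 − 0 = 53

53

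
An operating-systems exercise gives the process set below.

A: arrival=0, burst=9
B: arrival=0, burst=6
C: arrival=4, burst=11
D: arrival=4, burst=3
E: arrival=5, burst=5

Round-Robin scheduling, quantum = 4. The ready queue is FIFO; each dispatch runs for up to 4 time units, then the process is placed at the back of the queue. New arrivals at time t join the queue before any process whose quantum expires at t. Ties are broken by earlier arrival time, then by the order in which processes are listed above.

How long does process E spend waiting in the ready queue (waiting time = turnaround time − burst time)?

Timeline: | A 0-4 | B 4-8 | C 8-12 | D 12-15 | A 15-19 | E 19-23 | B 23-25 | C 25-29 | A 29-30 | E 30-31 | C 31-34 |
Completion: A=30  B=25  C=34  D=15  E=31
Waiting(E) = turnaround − burst = 26 − 5 = 21

21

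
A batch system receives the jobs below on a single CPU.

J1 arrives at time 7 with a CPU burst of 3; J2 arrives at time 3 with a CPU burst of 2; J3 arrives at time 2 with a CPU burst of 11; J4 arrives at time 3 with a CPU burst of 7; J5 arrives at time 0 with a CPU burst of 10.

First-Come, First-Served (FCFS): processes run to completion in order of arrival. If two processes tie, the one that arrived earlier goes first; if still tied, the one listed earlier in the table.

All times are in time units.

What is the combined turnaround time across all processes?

102

Gantt: | J5 0-10 | J3 10-21 | J2 21-23 | J4 23-30 | J1 30-33 |
Completion: J1=33  J2=23  J3=21  J4=30  J5=10
Turnaround = completion − arrival: J1=26, J2=20, J3=19, J4=27, J5=10
Total turnaround = 26 + 20 + 19 + 27 + 10 = 102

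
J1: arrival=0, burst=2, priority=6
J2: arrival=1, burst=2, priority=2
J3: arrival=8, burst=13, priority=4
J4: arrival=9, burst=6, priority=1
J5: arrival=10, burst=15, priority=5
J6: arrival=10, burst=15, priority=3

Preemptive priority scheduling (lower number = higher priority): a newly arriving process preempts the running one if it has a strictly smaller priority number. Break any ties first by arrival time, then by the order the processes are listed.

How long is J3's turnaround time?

34

Timeline: | J1 0-1 | J2 1-3 | J1 3-4 | idle 4-8 | J3 8-9 | J4 9-15 | J6 15-30 | J3 30-42 | J5 42-57 |
Completion: J1=4  J2=3  J3=42  J4=15  J5=57  J6=30
Turnaround(J3) = completion − arrival = 42 − 8 = 34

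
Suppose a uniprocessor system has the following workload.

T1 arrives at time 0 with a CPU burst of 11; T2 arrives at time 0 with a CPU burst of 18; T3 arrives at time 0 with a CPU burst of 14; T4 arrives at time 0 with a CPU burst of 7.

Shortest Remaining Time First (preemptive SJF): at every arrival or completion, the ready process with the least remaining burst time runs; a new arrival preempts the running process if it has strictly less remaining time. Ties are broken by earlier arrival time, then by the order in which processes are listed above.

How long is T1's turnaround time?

Gantt: | T4 0-7 | T1 7-18 | T3 18-32 | T2 32-50 |
Completion: T1=18  T2=50  T3=32  T4=7
Turnaround (C−A): T1=18  T2=50  T3=32  T4=7
Turnaround(T1) = completion − arrival = 18 − 0 = 18

18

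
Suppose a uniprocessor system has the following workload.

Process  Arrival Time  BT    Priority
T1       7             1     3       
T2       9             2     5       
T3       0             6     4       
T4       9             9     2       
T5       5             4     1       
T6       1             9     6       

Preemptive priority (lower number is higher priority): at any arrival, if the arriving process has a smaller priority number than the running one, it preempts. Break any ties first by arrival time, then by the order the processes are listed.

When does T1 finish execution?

19

Gantt: | T3 0-5 | T5 5-9 | T4 9-18 | T1 18-19 | T3 19-20 | T2 20-22 | T6 22-31 |
Completion: T1=19  T2=22  T3=20  T4=18  T5=9  T6=31
Turnaround (C−A): T1=12  T2=13  T3=20  T4=9  T5=4  T6=30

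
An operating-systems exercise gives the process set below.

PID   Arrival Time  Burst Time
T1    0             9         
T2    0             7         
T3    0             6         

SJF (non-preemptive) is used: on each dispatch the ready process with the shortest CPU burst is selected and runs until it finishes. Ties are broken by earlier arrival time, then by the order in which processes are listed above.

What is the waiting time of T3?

Schedule: | T3 0-6 | T2 6-13 | T1 13-22 |
Completion: T1=22  T2=13  T3=6
Waiting(T3) = turnaround − burst = 6 − 6 = 0

0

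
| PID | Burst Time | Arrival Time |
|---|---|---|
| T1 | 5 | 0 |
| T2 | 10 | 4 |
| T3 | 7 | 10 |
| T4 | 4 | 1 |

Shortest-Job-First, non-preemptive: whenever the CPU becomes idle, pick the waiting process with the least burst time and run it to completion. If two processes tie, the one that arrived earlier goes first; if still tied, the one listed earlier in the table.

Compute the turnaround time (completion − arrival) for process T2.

Schedule: | T1 0-5 | T4 5-9 | T2 9-19 | T3 19-26 |
Completion: T1=5  T2=19  T3=26  T4=9
Turnaround (C−A): T1=5  T2=15  T3=16  T4=8
Turnaround(T2) = completion − arrival = 19 − 4 = 15

15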